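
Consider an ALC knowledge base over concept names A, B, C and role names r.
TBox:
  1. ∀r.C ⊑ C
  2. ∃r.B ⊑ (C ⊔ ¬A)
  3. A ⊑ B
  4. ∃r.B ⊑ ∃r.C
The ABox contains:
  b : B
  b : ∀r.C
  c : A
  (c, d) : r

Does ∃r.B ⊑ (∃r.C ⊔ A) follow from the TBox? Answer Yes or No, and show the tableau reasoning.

1. ∃r.B ⊑ (∃r.C ⊔ A)  ⇔  (∃r.B ⊓ (∀r.¬C ⊓ ¬A)) unsat w.r.t. T
   all branches close; clash {C, ¬C} at an ∃-successor
2. Hence ∃r.B ⊑ (∃r.C ⊔ A): entailed.

Yes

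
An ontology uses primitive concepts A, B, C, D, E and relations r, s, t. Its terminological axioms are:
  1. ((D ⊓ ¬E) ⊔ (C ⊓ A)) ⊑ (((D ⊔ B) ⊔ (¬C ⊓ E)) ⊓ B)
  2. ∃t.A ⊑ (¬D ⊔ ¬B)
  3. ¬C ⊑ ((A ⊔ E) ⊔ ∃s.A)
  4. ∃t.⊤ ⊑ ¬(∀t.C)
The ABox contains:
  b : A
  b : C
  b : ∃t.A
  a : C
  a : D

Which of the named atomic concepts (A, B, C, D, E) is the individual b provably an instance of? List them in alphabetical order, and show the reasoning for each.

{A, B, C}

1. b : A?  L(b) = {A, C, ∃t.A} ∪ {¬A}
   clash {A, ¬A} at b — b ∈ A
2. b : B?  L(b) = {A, C, ∃t.A} ∪ {¬B}
   clash {B, ¬B} at b — b ∈ B
3. b : C?  L(b) = {A, C, ∃t.A} ∪ {¬C}
   clash {C, ¬C} at b — b ∈ C
4. b : D?  L(b) = {A, C, ∃t.A} ∪ {¬D}
   apply at b: ∃t.A⊑(¬D ⊔ ¬B)
   open: L(b) ⊇ {A, B, C, ¬D, ∃t.A, …} (+ ∃-successors) — b ∉ D possible
5. b : E?  L(b) = {A, C, ∃t.A} ∪ {¬E}
   apply at b: ∃t.A⊑(¬D ⊔ ¬B)
   open: L(b) ⊇ {A, B, C, ¬D, ¬E, …} (+ ∃-successors) — b ∉ E possible
6. Entailed for b: {A, B, C}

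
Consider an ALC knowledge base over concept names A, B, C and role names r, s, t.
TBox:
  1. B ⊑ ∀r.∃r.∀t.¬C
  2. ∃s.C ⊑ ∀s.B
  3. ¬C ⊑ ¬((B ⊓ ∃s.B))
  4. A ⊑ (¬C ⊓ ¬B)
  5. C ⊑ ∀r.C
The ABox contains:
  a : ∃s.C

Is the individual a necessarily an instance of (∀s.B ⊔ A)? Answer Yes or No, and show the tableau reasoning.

Yes

1. a : (∀s.B ⊔ A)?  L(a) = {∃s.C} ∪ {(∃s.¬B ⊓ ¬A)}
   clash {B, ¬B} at an ∃-successor — a ∈ (∀s.B ⊔ A)
2. Hence a : (∀s.B ⊔ A): entailed.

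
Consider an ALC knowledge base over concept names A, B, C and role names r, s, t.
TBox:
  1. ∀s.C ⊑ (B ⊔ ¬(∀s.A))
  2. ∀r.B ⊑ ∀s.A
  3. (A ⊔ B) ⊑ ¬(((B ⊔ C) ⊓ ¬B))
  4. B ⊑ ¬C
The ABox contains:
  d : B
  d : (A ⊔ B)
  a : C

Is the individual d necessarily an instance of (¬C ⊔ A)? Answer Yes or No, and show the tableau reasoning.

1. d : (¬C ⊔ A)?  L(d) = {B, (A ⊔ B)} ∪ {(C ⊓ ¬A)}
   clash {C, ¬C} at d — d ∈ (¬C ⊔ A)
2. Hence d : (¬C ⊔ A): entailed.

Yes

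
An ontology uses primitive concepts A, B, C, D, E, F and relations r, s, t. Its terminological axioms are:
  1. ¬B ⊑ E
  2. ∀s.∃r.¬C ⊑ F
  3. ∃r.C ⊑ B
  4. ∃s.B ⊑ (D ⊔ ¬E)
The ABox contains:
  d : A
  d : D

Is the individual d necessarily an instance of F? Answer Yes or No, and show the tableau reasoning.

1. d : F?  L(d) = {A, D} ∪ {¬F}
   open: L(d) ⊇ {A, B, D, ¬F, ∀s.¬B, …} (+ ∃-successors) — d ∉ F possible
2. Hence d : F: not entailed.

No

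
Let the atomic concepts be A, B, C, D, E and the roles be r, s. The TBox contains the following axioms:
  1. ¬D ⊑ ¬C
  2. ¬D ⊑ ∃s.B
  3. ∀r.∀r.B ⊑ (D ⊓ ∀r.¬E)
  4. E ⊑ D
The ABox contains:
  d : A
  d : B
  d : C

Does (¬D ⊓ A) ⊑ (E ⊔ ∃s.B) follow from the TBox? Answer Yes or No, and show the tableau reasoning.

1. (¬D ⊓ A) ⊑ (E ⊔ ∃s.B)  ⇔  ((¬D ⊓ A) ⊓ (¬E ⊓ ∀s.¬B)) unsat w.r.t. T
   all branches close; clash {D, ¬D} at x₀
2. Hence (¬D ⊓ A) ⊑ (E ⊔ ∃s.B): entailed.

Yes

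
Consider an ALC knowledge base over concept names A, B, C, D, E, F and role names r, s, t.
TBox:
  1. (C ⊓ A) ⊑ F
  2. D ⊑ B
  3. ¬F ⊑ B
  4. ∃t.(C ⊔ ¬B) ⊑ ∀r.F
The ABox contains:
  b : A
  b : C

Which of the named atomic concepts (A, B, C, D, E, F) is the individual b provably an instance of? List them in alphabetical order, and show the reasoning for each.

{A, C, F}

1. b : A?  L(b) = {A, C} ∪ {¬A}
   clash {A, ¬A} at b — b ∈ A
2. b : B?  L(b) = {A, C} ∪ {¬B}
   open: L(b) ⊇ {A, C, F, ¬B, ¬D, …} — b ∉ B possible
3. b : C?  L(b) = {A, C} ∪ {¬C}
   clash {C, ¬C} at b — b ∈ C
4. b : D?  L(b) = {A, C} ∪ {¬D}
   open: L(b) ⊇ {A, C, F, ¬D, ∀t.(¬C ⊓ B)} — b ∉ D possible
5. b : E?  L(b) = {A, C} ∪ {¬E}
   open: L(b) ⊇ {A, C, F, ¬D, ¬E, …} — b ∉ E possible
6. b : F?  L(b) = {A, C} ∪ {¬F}
   clash {F, ¬F} at b — b ∈ F
7. Entailed for b: {A, C, F}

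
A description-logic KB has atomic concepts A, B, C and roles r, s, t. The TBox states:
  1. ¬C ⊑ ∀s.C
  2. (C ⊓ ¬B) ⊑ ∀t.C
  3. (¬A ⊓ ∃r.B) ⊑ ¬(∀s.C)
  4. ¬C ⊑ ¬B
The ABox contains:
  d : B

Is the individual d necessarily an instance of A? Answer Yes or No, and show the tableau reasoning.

No

1. d : A?  L(d) = {B} ∪ {¬A}
   open: L(d) ⊇ {B, C, ¬A, ∀r.¬B} — d ∉ A possible
2. Hence d : A: not entailed.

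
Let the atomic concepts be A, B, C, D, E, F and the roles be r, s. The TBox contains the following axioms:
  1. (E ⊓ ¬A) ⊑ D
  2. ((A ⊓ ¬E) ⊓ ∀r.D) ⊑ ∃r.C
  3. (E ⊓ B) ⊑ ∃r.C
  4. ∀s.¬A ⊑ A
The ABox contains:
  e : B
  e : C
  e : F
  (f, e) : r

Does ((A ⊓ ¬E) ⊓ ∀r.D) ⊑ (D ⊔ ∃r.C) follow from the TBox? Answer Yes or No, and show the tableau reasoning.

Yes

1. ((A ⊓ ¬E) ⊓ ∀r.D) ⊑ (D ⊔ ∃r.C)  ⇔  (((A ⊓ ¬E) ⊓ ∀r.D) ⊓ (¬D ⊓ ∀r.¬C)) unsat w.r.t. T
   all branches close; clash {D, ¬D} at x₀
2. Hence ((A ⊓ ¬E) ⊓ ∀r.D) ⊑ (D ⊔ ∃r.C): entailed.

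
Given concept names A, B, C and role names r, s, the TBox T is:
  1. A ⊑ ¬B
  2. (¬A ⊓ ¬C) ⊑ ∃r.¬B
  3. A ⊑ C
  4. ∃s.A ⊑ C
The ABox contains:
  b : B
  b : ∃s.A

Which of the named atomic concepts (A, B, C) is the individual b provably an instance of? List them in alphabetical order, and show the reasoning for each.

{B, C}

1. b : A?  L(b) = {B, ∃s.A} ∪ {¬A}
   apply at b: ∃s.A⊑C
   open: L(b) ⊇ {B, C, ¬A, ∃s.A} (+ ∃-successors) — b ∉ A possible
2. b : B?  L(b) = {B, ∃s.A} ∪ {¬B}
   clash {B, ¬B} at b — b ∈ B
3. b : C?  L(b) = {B, ∃s.A} ∪ {¬C}
   clash {C, ¬C} at b — b ∈ C
4. Entailed for b: {B, C}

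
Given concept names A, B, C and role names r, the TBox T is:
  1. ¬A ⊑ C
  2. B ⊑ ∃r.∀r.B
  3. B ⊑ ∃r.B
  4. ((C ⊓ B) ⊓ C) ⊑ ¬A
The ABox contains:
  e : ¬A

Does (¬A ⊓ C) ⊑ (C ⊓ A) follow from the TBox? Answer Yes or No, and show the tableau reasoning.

1. (¬A ⊓ C) ⊑ (C ⊓ A)  ⇔  ((¬A ⊓ C) ⊓ (¬C ⊔ ¬A)) unsat w.r.t. T
   open: L(x₀) ⊇ {C, ¬A, ¬B}
2. Hence (¬A ⊓ C) ⊑ (C ⊓ A): not entailed.

No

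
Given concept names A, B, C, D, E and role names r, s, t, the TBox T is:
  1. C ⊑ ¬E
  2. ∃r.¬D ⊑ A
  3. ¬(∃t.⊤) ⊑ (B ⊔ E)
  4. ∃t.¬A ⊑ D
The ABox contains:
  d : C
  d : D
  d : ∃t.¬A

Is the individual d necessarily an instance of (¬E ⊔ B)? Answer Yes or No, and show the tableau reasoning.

1. d : (¬E ⊔ B)?  L(d) = {C, D, ∃t.¬A} ∪ {(E ⊓ ¬B)}
   clash {E, ¬E} at d — d ∈ (¬E ⊔ B)
2. Hence d : (¬E ⊔ B): entailed.

Yes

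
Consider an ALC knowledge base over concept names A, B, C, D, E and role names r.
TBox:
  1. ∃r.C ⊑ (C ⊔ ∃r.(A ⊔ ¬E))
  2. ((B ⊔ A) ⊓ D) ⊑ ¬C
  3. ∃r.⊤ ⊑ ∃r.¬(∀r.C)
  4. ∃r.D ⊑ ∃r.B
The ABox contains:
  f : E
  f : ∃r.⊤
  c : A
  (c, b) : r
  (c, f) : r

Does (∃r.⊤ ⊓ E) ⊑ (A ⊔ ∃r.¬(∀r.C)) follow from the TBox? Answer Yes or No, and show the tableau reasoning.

1. (∃r.⊤ ⊓ E) ⊑ (A ⊔ ∃r.¬(∀r.C))  ⇔  ((∃r.⊤ ⊓ E) ⊓ (¬A ⊓ ∀r.∀r.C)) unsat w.r.t. T
   all branches close; clash {C, ¬C} at an ∃-successor
2. Hence (∃r.⊤ ⊓ E) ⊑ (A ⊔ ∃r.¬(∀r.C)): entailed.

Yes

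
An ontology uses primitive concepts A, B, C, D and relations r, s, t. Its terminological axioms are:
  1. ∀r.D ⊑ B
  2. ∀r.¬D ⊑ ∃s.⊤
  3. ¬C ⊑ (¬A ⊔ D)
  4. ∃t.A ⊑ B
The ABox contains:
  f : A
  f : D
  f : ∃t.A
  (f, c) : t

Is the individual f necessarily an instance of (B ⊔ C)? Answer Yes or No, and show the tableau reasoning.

Yes

1. f : (B ⊔ C)?  L(f) = {A, D, ∃t.A} ∪ {(¬B ⊓ ¬C)}
   clash {B, ¬B} at f — f ∈ (B ⊔ C)
2. Hence f : (B ⊔ C): entailed.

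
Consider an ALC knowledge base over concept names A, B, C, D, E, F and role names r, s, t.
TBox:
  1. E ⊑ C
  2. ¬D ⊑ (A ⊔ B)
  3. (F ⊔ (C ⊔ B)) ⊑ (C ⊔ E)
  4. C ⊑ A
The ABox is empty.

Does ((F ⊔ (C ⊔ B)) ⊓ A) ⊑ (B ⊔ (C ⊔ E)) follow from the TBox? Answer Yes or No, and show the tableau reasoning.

1. ((F ⊔ (C ⊔ B)) ⊓ A) ⊑ (B ⊔ (C ⊔ E))  ⇔  (((F ⊔ (C ⊔ B)) ⊓ A) ⊓ (¬B ⊓ (¬C ⊓ ¬E))) unsat w.r.t. T
   all branches close; clash {B, ¬B} at x₀
2. Hence ((F ⊔ (C ⊔ B)) ⊓ A) ⊑ (B ⊔ (C ⊔ E)): entailed.

Yes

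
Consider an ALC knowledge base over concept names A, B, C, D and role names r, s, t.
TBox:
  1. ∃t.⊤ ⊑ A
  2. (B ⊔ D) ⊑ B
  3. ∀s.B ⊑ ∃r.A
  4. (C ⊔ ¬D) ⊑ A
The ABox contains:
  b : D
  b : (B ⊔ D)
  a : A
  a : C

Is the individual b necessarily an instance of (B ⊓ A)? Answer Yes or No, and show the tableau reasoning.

No

1. b : (B ⊓ A)?  L(b) = {D, (B ⊔ D)} ∪ {(¬B ⊔ ¬A)}
   apply at b: (B ⊔ D)⊑B
   open: L(b) ⊇ {B, D, ¬A, ¬C, ∀t.⊥, …} (+ ∃-successors) — b ∉ (B ⊓ A) possible
2. Hence b : (B ⊓ A): not entailed.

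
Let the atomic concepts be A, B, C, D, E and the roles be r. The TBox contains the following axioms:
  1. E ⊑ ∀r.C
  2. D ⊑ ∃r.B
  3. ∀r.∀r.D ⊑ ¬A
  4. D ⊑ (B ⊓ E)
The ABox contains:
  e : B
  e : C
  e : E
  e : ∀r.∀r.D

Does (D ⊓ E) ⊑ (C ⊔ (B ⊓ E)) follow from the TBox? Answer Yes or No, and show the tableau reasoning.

1. (D ⊓ E) ⊑ (C ⊔ (B ⊓ E))  ⇔  ((D ⊓ E) ⊓ (¬C ⊓ (¬B ⊔ ¬E))) unsat w.r.t. T
   all branches close; clash {E, ¬E} at x₀
2. Hence (D ⊓ E) ⊑ (C ⊔ (B ⊓ E)): entailed.

Yes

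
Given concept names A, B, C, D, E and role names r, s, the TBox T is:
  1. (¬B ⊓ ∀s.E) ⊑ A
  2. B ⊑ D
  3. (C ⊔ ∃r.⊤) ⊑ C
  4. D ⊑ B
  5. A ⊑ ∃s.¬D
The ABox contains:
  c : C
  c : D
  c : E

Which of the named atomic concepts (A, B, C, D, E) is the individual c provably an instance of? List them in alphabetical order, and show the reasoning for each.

{B, C, D, E}

1. c : A?  L(c) = {C, D, E} ∪ {¬A}
   apply at c: D⊑B
   open: L(c) ⊇ {B, C, D, E, ¬A} — c ∉ A possible
2. c : B?  L(c) = {C, D, E} ∪ {¬B}
   clash {B, ¬B} at c — c ∈ B
3. c : C?  L(c) = {C, D, E} ∪ {¬C}
   clash {C, ¬C} at c — c ∈ C
4. c : D?  L(c) = {C, D, E} ∪ {¬D}
   clash {D, ¬D} at c — c ∈ D
5. c : E?  L(c) = {C, D, E} ∪ {¬E}
   clash {E, ¬E} at c — c ∈ E
6. Entailed for c: {B, C, D, E}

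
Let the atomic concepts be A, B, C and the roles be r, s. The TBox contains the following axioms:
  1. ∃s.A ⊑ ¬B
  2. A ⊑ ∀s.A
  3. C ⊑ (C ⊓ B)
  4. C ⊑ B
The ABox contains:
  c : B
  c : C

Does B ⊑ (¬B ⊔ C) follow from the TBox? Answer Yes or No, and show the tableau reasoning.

No

1. B ⊑ (¬B ⊔ C)  ⇔  (B ⊓ (B ⊓ ¬C)) unsat w.r.t. T
   open: L(x₀) ⊇ {B, ¬A, ¬C, ∀s.¬A}
2. Hence B ⊑ (¬B ⊔ C): not entailed.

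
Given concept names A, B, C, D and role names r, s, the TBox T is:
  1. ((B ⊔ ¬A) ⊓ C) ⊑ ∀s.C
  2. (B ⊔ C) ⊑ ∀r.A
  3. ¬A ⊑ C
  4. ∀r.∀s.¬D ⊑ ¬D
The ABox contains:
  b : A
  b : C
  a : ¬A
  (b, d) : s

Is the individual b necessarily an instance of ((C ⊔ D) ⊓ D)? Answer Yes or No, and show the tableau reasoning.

No

1. b : ((C ⊔ D) ⊓ D)?  L(b) = {A, C} ∪ {((¬C ⊓ ¬D) ⊔ ¬D)}
   open: L(b) ⊇ {A, C, ¬B, ¬D, ∀r.A} — b ∉ ((C ⊔ D) ⊓ D) possible
2. Hence b : ((C ⊔ D) ⊓ D): not entailed.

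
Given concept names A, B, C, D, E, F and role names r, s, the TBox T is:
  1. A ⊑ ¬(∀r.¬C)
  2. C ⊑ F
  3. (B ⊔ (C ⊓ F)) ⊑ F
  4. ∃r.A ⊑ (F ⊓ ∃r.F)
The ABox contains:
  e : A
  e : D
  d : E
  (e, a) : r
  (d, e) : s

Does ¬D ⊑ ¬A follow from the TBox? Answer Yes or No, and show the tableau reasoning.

No

1. ¬D ⊑ ¬A  ⇔  (¬D ⊓ A) unsat w.r.t. T
   apply at x₀: A⊑¬(∀r.¬C)
   open: L(x₀) ⊇ {A, ¬B, ¬C, ¬D, ∀r.¬A, …} (+ ∃-successors)
2. Hence ¬D ⊑ ¬A: not entailed.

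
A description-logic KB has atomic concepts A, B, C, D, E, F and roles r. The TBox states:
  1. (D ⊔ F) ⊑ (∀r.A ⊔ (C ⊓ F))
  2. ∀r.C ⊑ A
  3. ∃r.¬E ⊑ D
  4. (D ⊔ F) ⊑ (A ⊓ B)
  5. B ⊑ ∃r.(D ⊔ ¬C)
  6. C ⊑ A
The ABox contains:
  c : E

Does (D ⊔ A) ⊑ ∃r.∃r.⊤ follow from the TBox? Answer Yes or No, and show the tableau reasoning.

No

1. (D ⊔ A) ⊑ ∃r.∃r.⊤  ⇔  ((D ⊔ A) ⊓ ∀r.∀r.⊥) unsat w.r.t. T
   open: L(x₀) ⊇ {A, B, D, ¬C, ∀r.A, …} (+ ∃-successors)
2. Hence (D ⊔ A) ⊑ ∃r.∃r.⊤: not entailed.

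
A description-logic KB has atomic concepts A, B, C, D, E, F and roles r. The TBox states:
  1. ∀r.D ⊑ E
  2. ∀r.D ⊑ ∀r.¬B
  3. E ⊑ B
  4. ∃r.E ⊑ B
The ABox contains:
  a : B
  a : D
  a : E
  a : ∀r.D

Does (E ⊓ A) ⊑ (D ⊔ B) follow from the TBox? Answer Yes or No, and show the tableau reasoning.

1. (E ⊓ A) ⊑ (D ⊔ B)  ⇔  ((E ⊓ A) ⊓ (¬D ⊓ ¬B)) unsat w.r.t. T
   all branches close; clash {B, ¬B} at x₀
2. Hence (E ⊓ A) ⊑ (D ⊔ B): entailed.

Yes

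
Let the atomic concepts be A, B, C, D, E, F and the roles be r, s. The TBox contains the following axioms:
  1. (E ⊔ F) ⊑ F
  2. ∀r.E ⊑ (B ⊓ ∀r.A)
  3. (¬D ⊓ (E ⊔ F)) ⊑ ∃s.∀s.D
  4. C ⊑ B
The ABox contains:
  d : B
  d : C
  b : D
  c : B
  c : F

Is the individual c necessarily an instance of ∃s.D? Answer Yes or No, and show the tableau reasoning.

1. c : ∃s.D?  L(c) = {B, F} ∪ {∀s.¬D}
   open: L(c) ⊇ {B, D, F, ∀s.¬D, ∃r.¬E} (+ ∃-successors) — c ∉ ∃s.D possible
2. Hence c : ∃s.D: not entailed.

No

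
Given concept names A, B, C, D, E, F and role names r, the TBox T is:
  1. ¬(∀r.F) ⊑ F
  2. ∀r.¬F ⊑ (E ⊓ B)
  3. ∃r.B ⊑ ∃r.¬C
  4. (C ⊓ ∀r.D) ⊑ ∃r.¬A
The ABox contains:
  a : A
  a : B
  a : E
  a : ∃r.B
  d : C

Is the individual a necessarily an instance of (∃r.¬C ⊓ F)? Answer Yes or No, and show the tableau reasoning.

1. a : (∃r.¬C ⊓ F)?  L(a) = {A, B, E, ∃r.B} ∪ {(∀r.C ⊔ ¬F)}
   apply at a: ∃r.B⊑∃r.¬C
   open: L(a) ⊇ {A, B, E, ¬C, ¬F, …} (+ ∃-successors) — a ∉ (∃r.¬C ⊓ F) possible
2. Hence a : (∃r.¬C ⊓ F): not entailed.

No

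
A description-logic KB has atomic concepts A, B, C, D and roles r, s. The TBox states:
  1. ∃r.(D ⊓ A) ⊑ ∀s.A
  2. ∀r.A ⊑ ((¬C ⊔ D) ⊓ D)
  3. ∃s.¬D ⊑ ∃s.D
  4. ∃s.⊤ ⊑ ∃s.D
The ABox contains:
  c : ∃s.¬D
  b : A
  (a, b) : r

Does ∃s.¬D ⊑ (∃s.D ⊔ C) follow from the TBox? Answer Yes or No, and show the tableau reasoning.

1. ∃s.¬D ⊑ (∃s.D ⊔ C)  ⇔  (∃s.¬D ⊓ (∀s.¬D ⊓ ¬C)) unsat w.r.t. T
   all branches close; clash {D, ¬D} at an ∃-successor
2. Hence ∃s.¬D ⊑ (∃s.D ⊔ C): entailed.

Yes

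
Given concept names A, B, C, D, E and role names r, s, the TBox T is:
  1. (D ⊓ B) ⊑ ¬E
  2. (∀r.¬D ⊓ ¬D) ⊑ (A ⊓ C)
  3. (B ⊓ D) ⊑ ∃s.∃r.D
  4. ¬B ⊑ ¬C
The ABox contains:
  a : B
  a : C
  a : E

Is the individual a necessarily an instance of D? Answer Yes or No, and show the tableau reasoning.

1. a : D?  L(a) = {B, C, E} ∪ {¬D}
   open: L(a) ⊇ {B, C, E, ¬D, ∃r.D} (+ ∃-successors) — a ∉ D possible
2. Hence a : D: not entailed.

No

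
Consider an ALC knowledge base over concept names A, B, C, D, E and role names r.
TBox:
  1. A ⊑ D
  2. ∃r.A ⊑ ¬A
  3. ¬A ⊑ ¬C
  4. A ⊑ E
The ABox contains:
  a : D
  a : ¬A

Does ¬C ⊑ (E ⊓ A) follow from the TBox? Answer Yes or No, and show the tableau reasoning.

1. ¬C ⊑ (E ⊓ A)  ⇔  (¬C ⊓ (¬E ⊔ ¬A)) unsat w.r.t. T
   open: L(x₀) ⊇ {¬A, ¬C}
2. Hence ¬C ⊑ (E ⊓ A): not entailed.

No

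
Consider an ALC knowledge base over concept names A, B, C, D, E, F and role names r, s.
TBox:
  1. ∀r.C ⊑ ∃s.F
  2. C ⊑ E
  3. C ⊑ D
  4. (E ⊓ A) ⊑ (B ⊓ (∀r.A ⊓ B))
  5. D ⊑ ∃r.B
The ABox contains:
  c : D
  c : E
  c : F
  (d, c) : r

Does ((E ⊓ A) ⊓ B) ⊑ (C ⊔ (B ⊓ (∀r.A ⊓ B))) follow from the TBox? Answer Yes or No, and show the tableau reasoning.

Yes

1. ((E ⊓ A) ⊓ B) ⊑ (C ⊔ (B ⊓ (∀r.A ⊓ B)))  ⇔  (((E ⊓ A) ⊓ B) ⊓ (¬C ⊓ (¬B ⊔ (∃r.¬A ⊔ ¬B)))) unsat w.r.t. T
   all branches close; clash {B, ¬B} at x₀
2. Hence ((E ⊓ A) ⊓ B) ⊑ (C ⊔ (B ⊓ (∀r.A ⊓ B))): entailed.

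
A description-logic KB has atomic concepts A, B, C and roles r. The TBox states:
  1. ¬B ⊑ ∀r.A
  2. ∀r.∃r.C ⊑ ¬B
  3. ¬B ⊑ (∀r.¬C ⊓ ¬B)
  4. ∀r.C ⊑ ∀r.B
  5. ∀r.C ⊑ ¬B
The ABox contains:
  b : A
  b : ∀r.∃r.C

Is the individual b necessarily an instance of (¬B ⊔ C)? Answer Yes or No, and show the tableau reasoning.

1. b : (¬B ⊔ C)?  L(b) = {A, ∀r.∃r.C} ∪ {(B ⊓ ¬C)}
   clash {B, ¬B} at b — b ∈ (¬B ⊔ C)
2. Hence b : (¬B ⊔ C): entailed.

Yes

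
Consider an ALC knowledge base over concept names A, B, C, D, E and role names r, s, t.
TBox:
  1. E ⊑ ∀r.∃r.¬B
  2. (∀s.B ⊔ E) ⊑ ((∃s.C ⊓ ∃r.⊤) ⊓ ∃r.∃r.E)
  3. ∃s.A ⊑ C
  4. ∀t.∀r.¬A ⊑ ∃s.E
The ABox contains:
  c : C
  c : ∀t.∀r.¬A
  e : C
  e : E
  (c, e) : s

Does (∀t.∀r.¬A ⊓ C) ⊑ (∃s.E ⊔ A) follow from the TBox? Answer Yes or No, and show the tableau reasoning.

1. (∀t.∀r.¬A ⊓ C) ⊑ (∃s.E ⊔ A)  ⇔  ((∀t.∀r.¬A ⊓ C) ⊓ (∀s.¬E ⊓ ¬A)) unsat w.r.t. T
   all branches close; clash {E, ¬E} at an ∃-successor
2. Hence (∀t.∀r.¬A ⊓ C) ⊑ (∃s.E ⊔ A): entailed.

Yes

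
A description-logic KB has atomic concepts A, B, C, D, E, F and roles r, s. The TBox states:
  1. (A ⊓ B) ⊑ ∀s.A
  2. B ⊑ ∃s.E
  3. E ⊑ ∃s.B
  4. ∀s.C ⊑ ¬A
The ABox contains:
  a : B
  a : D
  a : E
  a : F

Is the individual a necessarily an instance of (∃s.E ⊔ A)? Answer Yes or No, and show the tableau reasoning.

Yes

1. a : (∃s.E ⊔ A)?  L(a) = {B, D, E, F} ∪ {(∀s.¬E ⊓ ¬A)}
   clash {E, ¬E} at an ∃-successor — a ∈ (∃s.E ⊔ A)
2. Hence a : (∃s.E ⊔ A): entailed.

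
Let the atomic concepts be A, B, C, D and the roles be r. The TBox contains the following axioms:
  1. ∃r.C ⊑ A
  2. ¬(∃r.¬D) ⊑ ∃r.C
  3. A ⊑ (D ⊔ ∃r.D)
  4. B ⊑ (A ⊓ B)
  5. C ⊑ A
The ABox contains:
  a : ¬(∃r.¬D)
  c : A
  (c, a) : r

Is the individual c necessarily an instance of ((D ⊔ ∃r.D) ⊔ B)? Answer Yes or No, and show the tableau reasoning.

Yes

1. c : ((D ⊔ ∃r.D) ⊔ B)?  L(c) = {A} ∪ {((¬D ⊓ ∀r.¬D) ⊓ ¬B)}
   clash {D, ¬D} at an ∃-successor — c ∈ ((D ⊔ ∃r.D) ⊔ B)
2. Hence c : ((D ⊔ ∃r.D) ⊔ B): entailed.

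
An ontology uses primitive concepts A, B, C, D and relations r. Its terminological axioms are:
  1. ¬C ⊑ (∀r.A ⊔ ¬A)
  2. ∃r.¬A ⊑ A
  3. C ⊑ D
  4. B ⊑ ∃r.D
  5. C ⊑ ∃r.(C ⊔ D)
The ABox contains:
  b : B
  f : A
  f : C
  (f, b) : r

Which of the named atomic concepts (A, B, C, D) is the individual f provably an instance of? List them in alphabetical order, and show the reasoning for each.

1. f : A?  L(f) = {A, C} ∪ {¬A}
   clash {A, ¬A} at f — f ∈ A
2. f : B?  L(f) = {A, C} ∪ {¬B}
   apply at f: C⊑D; C⊑∃r.(C ⊔ D)
   open: L(f) ⊇ {A, C, D, ¬B, ∃r.(C ⊔ D)} (+ ∃-successors) — f ∉ B possible
3. f : C?  L(f) = {A, C} ∪ {¬C}
   clash {C, ¬C} at f — f ∈ C
4. f : D?  L(f) = {A, C} ∪ {¬D}
   clash {D, ¬D} at f — f ∈ D
5. Entailed for f: {A, C, D}

{A, C, D}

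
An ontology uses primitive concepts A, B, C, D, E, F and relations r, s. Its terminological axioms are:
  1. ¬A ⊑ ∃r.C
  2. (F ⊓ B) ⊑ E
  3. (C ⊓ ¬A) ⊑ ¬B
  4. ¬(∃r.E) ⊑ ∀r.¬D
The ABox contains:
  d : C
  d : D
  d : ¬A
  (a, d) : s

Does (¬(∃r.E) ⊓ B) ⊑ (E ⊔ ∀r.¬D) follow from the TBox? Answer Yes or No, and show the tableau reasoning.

1. (¬(∃r.E) ⊓ B) ⊑ (E ⊔ ∀r.¬D)  ⇔  ((∀r.¬E ⊓ B) ⊓ (¬E ⊓ ∃r.D)) unsat w.r.t. T
   all branches close; clash {B, ¬B} at x₀
2. Hence (¬(∃r.E) ⊓ B) ⊑ (E ⊔ ∀r.¬D): entailed.

Yes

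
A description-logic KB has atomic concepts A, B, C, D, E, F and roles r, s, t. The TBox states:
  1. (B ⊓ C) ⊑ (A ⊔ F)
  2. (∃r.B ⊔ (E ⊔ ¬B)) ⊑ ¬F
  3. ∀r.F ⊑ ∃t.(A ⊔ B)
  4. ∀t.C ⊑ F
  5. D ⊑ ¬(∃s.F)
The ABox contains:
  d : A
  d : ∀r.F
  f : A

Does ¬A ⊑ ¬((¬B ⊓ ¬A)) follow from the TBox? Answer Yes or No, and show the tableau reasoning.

No

1. ¬A ⊑ ¬((¬B ⊓ ¬A))  ⇔  (¬A ⊓ (¬B ⊓ ¬A)) unsat w.r.t. T
   open: L(x₀) ⊇ {¬A, ¬B, ¬D, ¬F, ∃r.¬F, …} (+ ∃-successors)
2. Hence ¬A ⊑ ¬((¬B ⊓ ¬A)): not entailed.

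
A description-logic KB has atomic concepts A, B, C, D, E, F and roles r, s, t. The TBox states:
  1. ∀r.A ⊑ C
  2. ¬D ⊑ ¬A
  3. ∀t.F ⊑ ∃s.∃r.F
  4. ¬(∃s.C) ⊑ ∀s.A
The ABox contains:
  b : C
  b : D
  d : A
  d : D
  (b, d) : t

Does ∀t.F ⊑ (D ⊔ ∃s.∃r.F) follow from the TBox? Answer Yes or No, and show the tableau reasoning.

1. ∀t.F ⊑ (D ⊔ ∃s.∃r.F)  ⇔  (∀t.F ⊓ (¬D ⊓ ∀s.∀r.¬F)) unsat w.r.t. T
   all branches close; clash {A, ¬A} at an ∃-successor
2. Hence ∀t.F ⊑ (D ⊔ ∃s.∃r.F): entailed.

Yes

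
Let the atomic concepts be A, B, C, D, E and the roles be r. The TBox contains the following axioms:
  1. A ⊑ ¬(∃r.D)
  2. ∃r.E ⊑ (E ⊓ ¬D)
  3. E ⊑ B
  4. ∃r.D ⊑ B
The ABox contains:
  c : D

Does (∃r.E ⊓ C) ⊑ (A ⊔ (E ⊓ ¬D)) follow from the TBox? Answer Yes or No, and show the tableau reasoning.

Yes

1. (∃r.E ⊓ C) ⊑ (A ⊔ (E ⊓ ¬D))  ⇔  ((∃r.E ⊓ C) ⊓ (¬A ⊓ (¬E ⊔ D))) unsat w.r.t. T
   all branches close; clash {D, ¬D} at x₀
2. Hence (∃r.E ⊓ C) ⊑ (A ⊔ (E ⊓ ¬D)): entailed.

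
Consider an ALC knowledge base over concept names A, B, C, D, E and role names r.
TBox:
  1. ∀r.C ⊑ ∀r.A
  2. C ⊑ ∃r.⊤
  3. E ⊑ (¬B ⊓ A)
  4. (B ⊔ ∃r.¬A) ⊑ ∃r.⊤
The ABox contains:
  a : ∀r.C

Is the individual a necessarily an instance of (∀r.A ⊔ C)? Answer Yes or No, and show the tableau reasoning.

1. a : (∀r.A ⊔ C)?  L(a) = {∀r.C} ∪ {(∃r.¬A ⊓ ¬C)}
   clash {A, ¬A} at an ∃-successor — a ∈ (∀r.A ⊔ C)
2. Hence a : (∀r.A ⊔ C): entailed.

Yes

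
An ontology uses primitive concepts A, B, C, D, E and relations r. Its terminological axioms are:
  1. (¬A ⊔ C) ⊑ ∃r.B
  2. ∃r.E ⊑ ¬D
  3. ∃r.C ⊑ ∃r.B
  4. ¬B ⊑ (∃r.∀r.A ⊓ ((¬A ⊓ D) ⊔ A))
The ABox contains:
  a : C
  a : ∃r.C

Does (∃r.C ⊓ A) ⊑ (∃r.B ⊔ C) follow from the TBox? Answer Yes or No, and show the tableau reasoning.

1. (∃r.C ⊓ A) ⊑ (∃r.B ⊔ C)  ⇔  ((∃r.C ⊓ A) ⊓ (∀r.¬B ⊓ ¬C)) unsat w.r.t. T
   all branches close; clash {B, ¬B} at an ∃-successor
2. Hence (∃r.C ⊓ A) ⊑ (∃r.B ⊔ C): entailed.

Yes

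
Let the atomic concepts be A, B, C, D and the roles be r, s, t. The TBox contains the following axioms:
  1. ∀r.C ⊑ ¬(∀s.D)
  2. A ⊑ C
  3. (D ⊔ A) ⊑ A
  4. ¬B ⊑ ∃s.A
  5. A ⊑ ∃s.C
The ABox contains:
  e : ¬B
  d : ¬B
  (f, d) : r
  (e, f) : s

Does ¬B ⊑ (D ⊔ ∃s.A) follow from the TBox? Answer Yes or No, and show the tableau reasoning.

1. ¬B ⊑ (D ⊔ ∃s.A)  ⇔  (¬B ⊓ (¬D ⊓ ∀s.¬A)) unsat w.r.t. T
   all branches close; clash {A, ¬A} at an ∃-successor
2. Hence ¬B ⊑ (D ⊔ ∃s.A): entailed.

Yes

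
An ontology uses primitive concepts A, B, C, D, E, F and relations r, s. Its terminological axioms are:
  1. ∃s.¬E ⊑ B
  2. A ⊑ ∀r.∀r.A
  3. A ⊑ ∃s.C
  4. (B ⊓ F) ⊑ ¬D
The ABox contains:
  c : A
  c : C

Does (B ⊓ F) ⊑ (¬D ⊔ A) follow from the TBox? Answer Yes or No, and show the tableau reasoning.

1. (B ⊓ F) ⊑ (¬D ⊔ A)  ⇔  ((B ⊓ F) ⊓ (D ⊓ ¬A)) unsat w.r.t. T
   all branches close; clash {D, ¬D} at x₀
2. Hence (B ⊓ F) ⊑ (¬D ⊔ A): entailed.

Yes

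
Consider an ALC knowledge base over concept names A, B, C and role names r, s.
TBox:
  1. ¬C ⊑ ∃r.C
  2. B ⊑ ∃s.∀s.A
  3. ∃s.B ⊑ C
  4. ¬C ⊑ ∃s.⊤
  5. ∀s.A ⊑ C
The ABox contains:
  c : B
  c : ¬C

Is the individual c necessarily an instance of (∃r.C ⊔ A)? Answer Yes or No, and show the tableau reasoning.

Yes

1. c : (∃r.C ⊔ A)?  L(c) = {B, ¬C} ∪ {(∀r.¬C ⊓ ¬A)}
   clash {C, ¬C} at c — c ∈ (∃r.C ⊔ A)
2. Hence c : (∃r.C ⊔ A): entailed.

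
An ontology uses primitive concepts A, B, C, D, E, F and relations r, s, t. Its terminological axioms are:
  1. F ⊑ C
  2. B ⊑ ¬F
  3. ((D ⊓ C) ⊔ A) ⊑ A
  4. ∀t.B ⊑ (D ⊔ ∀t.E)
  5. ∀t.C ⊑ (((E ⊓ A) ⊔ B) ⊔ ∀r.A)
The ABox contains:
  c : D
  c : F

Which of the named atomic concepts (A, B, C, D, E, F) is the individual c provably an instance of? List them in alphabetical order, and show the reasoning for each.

1. c : A?  L(c) = {D, F} ∪ {¬A}
   clash {F, ¬F} at c — c ∈ A
2. c : B?  L(c) = {D, F} ∪ {¬B}
   apply at c: F⊑C
   open: L(c) ⊇ {A, C, D, F, ¬B, …} (+ ∃-successors) — c ∉ B possible
3. c : C?  L(c) = {D, F} ∪ {¬C}
   clash {F, ¬F} at c — c ∈ C
4. c : D?  L(c) = {D, F} ∪ {¬D}
   clash {D, ¬D} at c — c ∈ D
5. c : E?  L(c) = {D, F} ∪ {¬E}
   apply at c: F⊑C
   open: L(c) ⊇ {A, C, D, F, ¬B, …} (+ ∃-successors) — c ∉ E possible
6. c : F?  L(c) = {D, F} ∪ {¬F}
   clash {F, ¬F} at c — c ∈ F
7. Entailed for c: {A, C, D, F}

{A, C, D, F}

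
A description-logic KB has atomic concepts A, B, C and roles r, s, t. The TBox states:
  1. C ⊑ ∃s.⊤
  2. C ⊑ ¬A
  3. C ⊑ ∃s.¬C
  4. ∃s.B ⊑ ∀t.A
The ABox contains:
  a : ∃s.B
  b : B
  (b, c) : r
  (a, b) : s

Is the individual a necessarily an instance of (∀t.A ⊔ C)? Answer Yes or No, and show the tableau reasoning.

1. a : (∀t.A ⊔ C)?  L(a) = {∃s.B} ∪ {(∃t.¬A ⊓ ¬C)}
   clash {A, ¬A} at an ∃-successor — a ∈ (∀t.A ⊔ C)
2. Hence a : (∀t.A ⊔ C): entailed.

Yes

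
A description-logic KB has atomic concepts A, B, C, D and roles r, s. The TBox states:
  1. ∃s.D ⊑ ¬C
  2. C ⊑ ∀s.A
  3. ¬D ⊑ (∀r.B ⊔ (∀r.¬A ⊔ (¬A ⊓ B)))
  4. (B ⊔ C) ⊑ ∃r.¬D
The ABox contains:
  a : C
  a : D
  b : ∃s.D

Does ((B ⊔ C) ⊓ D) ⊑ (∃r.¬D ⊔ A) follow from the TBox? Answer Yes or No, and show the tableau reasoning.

1. ((B ⊔ C) ⊓ D) ⊑ (∃r.¬D ⊔ A)  ⇔  (((B ⊔ C) ⊓ D) ⊓ (∀r.D ⊓ ¬A)) unsat w.r.t. T
   all branches close; clash {C, ¬C} at x₀
2. Hence ((B ⊔ C) ⊓ D) ⊑ (∃r.¬D ⊔ A): entailed.

Yes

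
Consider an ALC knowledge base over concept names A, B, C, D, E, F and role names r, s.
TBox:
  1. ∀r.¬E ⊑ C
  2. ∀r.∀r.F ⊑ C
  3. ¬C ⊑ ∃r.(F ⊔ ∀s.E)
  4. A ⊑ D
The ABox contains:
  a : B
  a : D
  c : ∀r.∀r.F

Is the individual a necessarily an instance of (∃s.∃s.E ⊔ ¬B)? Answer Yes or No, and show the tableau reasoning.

1. a : (∃s.∃s.E ⊔ ¬B)?  L(a) = {B, D} ∪ {(∀s.∀s.¬E ⊓ B)}
   open: L(a) ⊇ {B, C, D, ∀s.∀s.¬E, ∃r.E} (+ ∃-successors) — a ∉ (∃s.∃s.E ⊔ ¬B) possible
2. Hence a : (∃s.∃s.E ⊔ ¬B): not entailed.

No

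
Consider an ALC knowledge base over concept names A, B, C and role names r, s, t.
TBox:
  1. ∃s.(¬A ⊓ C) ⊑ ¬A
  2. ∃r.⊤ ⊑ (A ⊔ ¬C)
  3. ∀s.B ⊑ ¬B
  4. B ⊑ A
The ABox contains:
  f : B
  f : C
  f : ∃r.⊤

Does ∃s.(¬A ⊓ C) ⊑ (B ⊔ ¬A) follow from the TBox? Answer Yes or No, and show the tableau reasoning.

1. ∃s.(¬A ⊓ C) ⊑ (B ⊔ ¬A)  ⇔  (∃s.(¬A ⊓ C) ⊓ (¬B ⊓ A)) unsat w.r.t. T
   all branches close; clash {A, ¬A} at x₀
2. Hence ∃s.(¬A ⊓ C) ⊑ (B ⊔ ¬A): entailed.

Yes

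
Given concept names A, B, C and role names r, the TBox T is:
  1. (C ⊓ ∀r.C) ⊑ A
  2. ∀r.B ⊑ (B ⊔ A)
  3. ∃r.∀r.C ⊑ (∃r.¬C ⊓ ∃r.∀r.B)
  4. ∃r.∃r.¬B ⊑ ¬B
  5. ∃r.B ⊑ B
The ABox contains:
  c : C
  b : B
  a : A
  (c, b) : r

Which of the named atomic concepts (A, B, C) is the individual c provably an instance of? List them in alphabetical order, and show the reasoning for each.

{B, C}

1. c : A?  L(c) = {C} ∪ {¬A}
   open: L(c) ⊇ {B, C, ¬A, ∀r.∀r.B, ∃r.¬B, …} (+ ∃-successors) — c ∉ A possible
2. c : B?  L(c) = {C} ∪ {¬B}
   clash {B, ¬B} at c — c ∈ B
3. c : C?  L(c) = {C} ∪ {¬C}
   clash {C, ¬C} at c — c ∈ C
4. Entailed for c: {B, C}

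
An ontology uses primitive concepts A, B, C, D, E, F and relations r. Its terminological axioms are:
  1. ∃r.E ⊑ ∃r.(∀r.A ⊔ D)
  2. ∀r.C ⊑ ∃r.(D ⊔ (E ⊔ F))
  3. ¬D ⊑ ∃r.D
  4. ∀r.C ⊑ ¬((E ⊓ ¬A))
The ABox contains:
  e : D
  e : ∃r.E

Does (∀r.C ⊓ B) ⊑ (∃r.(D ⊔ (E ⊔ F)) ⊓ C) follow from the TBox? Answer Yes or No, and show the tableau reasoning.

No

1. (∀r.C ⊓ B) ⊑ (∃r.(D ⊔ (E ⊔ F)) ⊓ C)  ⇔  ((∀r.C ⊓ B) ⊓ (∀r.(¬D ⊓ (¬E ⊓ ¬F)) ⊔ ¬C)) unsat w.r.t. T
   apply at x₀: ∀r.C⊑∃r.(D ⊔ (E ⊔ F)); ∀r.C⊑¬((E ⊓ ¬A))
   open: L(x₀) ⊇ {B, D, ¬C, ¬E, ∀r.C, …} (+ ∃-successors)
2. Hence (∀r.C ⊓ B) ⊑ (∃r.(D ⊔ (E ⊔ F)) ⊓ C): not entailed.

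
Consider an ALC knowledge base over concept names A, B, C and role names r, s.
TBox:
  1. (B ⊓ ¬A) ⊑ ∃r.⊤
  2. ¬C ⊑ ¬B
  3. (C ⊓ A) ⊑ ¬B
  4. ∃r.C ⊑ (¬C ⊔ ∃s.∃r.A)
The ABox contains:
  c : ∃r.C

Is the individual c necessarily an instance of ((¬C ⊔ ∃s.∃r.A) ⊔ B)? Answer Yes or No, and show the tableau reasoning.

1. c : ((¬C ⊔ ∃s.∃r.A) ⊔ B)?  L(c) = {∃r.C} ∪ {((C ⊓ ∀s.∀r.¬A) ⊓ ¬B)}
   clash {A, ¬A} at an ∃-successor — c ∈ ((¬C ⊔ ∃s.∃r.A) ⊔ B)
2. Hence c : ((¬C ⊔ ∃s.∃r.A) ⊔ B): entailed.

Yes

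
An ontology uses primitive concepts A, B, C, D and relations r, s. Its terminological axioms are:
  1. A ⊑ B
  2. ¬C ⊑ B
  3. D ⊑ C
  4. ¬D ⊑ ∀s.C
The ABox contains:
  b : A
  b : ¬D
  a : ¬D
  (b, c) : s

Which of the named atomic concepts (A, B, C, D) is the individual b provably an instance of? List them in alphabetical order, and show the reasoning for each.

1. b : A?  L(b) = {A, ¬D} ∪ {¬A}
   clash {A, ¬A} at b — b ∈ A
2. b : B?  L(b) = {A, ¬D} ∪ {¬B}
   clash {B, ¬B} at b — b ∈ B
3. b : C?  L(b) = {A, ¬D} ∪ {¬C}
   apply at b: A⊑B; ¬C⊑B; ¬D⊑∀s.C
   open: L(b) ⊇ {A, B, ¬C, ¬D, ∀s.C} — b ∉ C possible
4. b : D?  L(b) = {A, ¬D} ∪ {¬D}
   apply at b: A⊑B; ¬D⊑∀s.C
   open: L(b) ⊇ {A, B, C, ¬D, ∀s.C} — b ∉ D possible
5. Entailed for b: {A, B}

{A, B}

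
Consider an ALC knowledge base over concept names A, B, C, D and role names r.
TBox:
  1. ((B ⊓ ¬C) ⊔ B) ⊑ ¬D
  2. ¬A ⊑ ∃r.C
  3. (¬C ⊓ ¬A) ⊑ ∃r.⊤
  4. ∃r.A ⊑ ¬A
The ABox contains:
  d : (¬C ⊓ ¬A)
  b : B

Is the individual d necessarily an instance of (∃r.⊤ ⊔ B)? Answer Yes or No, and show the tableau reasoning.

1. d : (∃r.⊤ ⊔ B)?  L(d) = {(¬C ⊓ ¬A)} ∪ {(∀r.⊥ ⊓ ¬B)}
   clash ⊥ at an ∃-successor — d ∈ (∃r.⊤ ⊔ B)
2. Hence d : (∃r.⊤ ⊔ B): entailed.

Yes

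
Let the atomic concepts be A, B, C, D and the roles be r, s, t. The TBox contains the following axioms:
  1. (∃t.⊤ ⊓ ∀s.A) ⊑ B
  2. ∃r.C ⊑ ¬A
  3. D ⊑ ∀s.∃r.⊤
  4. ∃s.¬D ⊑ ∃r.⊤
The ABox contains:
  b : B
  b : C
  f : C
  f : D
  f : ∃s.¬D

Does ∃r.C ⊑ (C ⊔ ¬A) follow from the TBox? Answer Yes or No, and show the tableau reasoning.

1. ∃r.C ⊑ (C ⊔ ¬A)  ⇔  (∃r.C ⊓ (¬C ⊓ A)) unsat w.r.t. T
   all branches close; clash {A, ¬A} at x₀
2. Hence ∃r.C ⊑ (C ⊔ ¬A): entailed.

Yes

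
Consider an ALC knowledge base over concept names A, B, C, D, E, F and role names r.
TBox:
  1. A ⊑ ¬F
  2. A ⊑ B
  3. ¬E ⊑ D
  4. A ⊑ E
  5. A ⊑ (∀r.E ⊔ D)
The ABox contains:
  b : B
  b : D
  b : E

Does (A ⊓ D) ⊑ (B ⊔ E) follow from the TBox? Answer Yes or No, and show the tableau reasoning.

1. (A ⊓ D) ⊑ (B ⊔ E)  ⇔  ((A ⊓ D) ⊓ (¬B ⊓ ¬E)) unsat w.r.t. T
   all branches close; clash {B, ¬B} at x₀
2. Hence (A ⊓ D) ⊑ (B ⊔ E): entailed.

Yes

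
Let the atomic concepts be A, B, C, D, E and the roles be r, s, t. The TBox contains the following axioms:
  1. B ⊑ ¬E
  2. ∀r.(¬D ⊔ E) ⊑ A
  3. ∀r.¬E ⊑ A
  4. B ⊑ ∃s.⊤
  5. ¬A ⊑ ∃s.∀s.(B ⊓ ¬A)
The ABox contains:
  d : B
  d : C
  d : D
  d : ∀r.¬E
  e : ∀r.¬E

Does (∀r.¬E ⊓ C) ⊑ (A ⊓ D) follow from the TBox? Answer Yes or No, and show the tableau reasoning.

No

1. (∀r.¬E ⊓ C) ⊑ (A ⊓ D)  ⇔  ((∀r.¬E ⊓ C) ⊓ (¬A ⊔ ¬D)) unsat w.r.t. T
   apply at x₀: ∀r.¬E⊑A
   open: L(x₀) ⊇ {A, C, ¬B, ¬D, ∀r.¬E}
2. Hence (∀r.¬E ⊓ C) ⊑ (A ⊓ D): not entailed.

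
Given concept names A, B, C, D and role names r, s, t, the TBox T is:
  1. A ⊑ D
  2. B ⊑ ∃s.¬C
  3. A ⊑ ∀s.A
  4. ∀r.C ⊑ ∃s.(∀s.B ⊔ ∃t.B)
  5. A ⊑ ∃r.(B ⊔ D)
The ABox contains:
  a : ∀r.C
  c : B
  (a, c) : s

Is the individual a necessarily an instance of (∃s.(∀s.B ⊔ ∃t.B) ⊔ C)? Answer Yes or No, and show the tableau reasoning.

1. a : (∃s.(∀s.B ⊔ ∃t.B) ⊔ C)?  L(a) = {∀r.C} ∪ {(∀s.(∃s.¬B ⊓ ∀t.¬B) ⊓ ¬C)}
   clash {B, ¬B} at an ∃-successor — a ∈ (∃s.(∀s.B ⊔ ∃t.B) ⊔ C)
2. Hence a : (∃s.(∀s.B ⊔ ∃t.B) ⊔ C): entailed.

Yes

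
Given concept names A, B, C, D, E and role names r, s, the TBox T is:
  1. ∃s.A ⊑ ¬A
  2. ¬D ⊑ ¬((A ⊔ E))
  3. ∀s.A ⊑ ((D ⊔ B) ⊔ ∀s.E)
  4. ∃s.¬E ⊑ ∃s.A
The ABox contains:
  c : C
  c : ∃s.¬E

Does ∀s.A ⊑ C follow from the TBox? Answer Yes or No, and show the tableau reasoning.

No

1. ∀s.A ⊑ C  ⇔  (∀s.A ⊓ ¬C) unsat w.r.t. T
   apply at x₀: ∀s.A⊑((D ⊔ B) ⊔ ∀s.E)
   open: L(x₀) ⊇ {D, ¬C, ∀s.A, ∀s.E, ∀s.¬A}
2. Hence ∀s.A ⊑ C: not entailed.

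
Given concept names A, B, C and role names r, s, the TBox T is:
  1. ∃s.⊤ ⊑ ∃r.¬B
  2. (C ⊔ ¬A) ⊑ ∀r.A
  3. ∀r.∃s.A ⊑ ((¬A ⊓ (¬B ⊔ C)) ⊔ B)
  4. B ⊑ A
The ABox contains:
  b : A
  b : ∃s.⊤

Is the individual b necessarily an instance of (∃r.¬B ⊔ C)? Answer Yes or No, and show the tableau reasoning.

1. b : (∃r.¬B ⊔ C)?  L(b) = {A, ∃s.⊤} ∪ {(∀r.B ⊓ ¬C)}
   clash {B, ¬B} at an ∃-successor — b ∈ (∃r.¬B ⊔ C)
2. Hence b : (∃r.¬B ⊔ C): entailed.

Yes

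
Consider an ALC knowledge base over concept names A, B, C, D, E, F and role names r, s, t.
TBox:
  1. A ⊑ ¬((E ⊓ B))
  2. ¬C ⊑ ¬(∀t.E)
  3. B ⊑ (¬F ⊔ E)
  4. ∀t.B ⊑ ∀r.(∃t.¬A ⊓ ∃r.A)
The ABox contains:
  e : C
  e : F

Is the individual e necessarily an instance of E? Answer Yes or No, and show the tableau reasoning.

1. e : E?  L(e) = {C, F} ∪ {¬E}
   open: L(e) ⊇ {C, F, ¬A, ¬B, ¬E, …} (+ ∃-successors) — e ∉ E possible
2. Hence e : E: not entailed.

No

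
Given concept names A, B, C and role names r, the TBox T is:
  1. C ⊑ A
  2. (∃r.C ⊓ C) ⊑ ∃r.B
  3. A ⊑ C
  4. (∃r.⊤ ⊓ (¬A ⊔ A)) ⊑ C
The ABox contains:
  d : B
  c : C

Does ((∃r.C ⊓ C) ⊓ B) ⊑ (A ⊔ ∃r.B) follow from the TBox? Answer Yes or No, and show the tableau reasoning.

1. ((∃r.C ⊓ C) ⊓ B) ⊑ (A ⊔ ∃r.B)  ⇔  (((∃r.C ⊓ C) ⊓ B) ⊓ (¬A ⊓ ∀r.¬B)) unsat w.r.t. T
   all branches close; clash {A, ¬A} at x₀
2. Hence ((∃r.C ⊓ C) ⊓ B) ⊑ (A ⊔ ∃r.B): entailed.

Yes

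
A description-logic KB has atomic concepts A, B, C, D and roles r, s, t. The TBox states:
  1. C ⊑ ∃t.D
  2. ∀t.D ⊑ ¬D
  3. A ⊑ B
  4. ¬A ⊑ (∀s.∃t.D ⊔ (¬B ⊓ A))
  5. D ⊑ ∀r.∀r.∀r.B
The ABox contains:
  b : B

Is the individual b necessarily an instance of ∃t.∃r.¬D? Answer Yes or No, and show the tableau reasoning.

No

1. b : ∃t.∃r.¬D?  L(b) = {B} ∪ {∀t.∀r.D}
   open: L(b) ⊇ {A, B, ¬C, ¬D, ∀t.∀r.D, …} (+ ∃-successors) — b ∉ ∃t.∃r.¬D possible
2. Hence b : ∃t.∃r.¬D: not entailed.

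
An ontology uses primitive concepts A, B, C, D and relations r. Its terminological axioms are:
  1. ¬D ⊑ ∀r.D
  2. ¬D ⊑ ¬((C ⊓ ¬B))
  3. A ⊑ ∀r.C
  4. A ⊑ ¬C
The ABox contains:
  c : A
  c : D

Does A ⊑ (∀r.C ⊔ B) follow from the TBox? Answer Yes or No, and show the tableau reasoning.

Yes

1. A ⊑ (∀r.C ⊔ B)  ⇔  (A ⊓ (∃r.¬C ⊓ ¬B)) unsat w.r.t. T
   all branches close; clash {C, ¬C} at an ∃-successor
2. Hence A ⊑ (∀r.C ⊔ B): entailed.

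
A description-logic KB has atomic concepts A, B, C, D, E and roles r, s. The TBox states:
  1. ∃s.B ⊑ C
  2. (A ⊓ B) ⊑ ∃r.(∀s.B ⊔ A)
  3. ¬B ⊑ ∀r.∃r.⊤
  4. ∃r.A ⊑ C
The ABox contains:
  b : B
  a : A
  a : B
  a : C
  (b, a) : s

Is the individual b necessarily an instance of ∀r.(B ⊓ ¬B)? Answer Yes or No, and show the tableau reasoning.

1. b : ∀r.(B ⊓ ¬B)?  L(b) = {B} ∪ {∃r.(¬B ⊔ B)}
   open: L(b) ⊇ {B, C, ¬A, ∀r.¬A, ∃r.(¬B ⊔ B)} (+ ∃-successors) — b ∉ ∀r.(B ⊓ ¬B) possible
2. Hence b : ∀r.(B ⊓ ¬B): not entailed.

No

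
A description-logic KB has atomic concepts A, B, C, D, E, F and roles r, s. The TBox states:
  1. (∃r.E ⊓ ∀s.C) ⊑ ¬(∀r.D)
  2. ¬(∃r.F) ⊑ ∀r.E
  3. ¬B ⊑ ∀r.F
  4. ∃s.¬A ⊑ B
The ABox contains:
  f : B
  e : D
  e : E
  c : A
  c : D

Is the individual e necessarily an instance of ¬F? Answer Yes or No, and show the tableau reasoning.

No

1. e : ¬F?  L(e) = {D, E} ∪ {F}
   open: L(e) ⊇ {B, D, E, F, ∀r.¬E, …} (+ ∃-successors) — e ∉ ¬F possible
2. Hence e : ¬F: not entailed.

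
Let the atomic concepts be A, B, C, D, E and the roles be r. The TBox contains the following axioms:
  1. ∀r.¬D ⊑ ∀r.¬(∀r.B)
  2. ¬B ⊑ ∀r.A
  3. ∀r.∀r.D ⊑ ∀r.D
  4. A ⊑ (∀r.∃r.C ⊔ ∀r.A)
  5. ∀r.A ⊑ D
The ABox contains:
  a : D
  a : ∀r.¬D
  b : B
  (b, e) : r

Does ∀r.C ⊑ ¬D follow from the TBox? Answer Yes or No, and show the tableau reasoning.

1. ∀r.C ⊑ ¬D  ⇔  (∀r.C ⊓ D) unsat w.r.t. T
   open: L(x₀) ⊇ {B, D, ¬A, ∀r.C, ∃r.D, …} (+ ∃-successors)
2. Hence ∀r.C ⊑ ¬D: not entailed.

No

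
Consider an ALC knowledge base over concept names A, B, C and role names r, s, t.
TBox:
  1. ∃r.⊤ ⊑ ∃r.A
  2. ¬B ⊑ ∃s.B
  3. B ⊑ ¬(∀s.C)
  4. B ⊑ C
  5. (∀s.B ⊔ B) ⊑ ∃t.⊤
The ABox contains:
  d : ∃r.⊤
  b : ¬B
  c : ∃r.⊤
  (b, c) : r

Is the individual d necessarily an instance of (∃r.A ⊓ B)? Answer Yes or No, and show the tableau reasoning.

No

1. d : (∃r.A ⊓ B)?  L(d) = {∃r.⊤} ∪ {(∀r.¬A ⊔ ¬B)}
   apply at d: ∃r.⊤⊑∃r.A
   open: L(d) ⊇ {¬B, ∃r.A, ∃r.⊤, ∃s.B, ∃s.¬B} (+ ∃-successors) — d ∉ (∃r.A ⊓ B) possible
2. Hence d : (∃r.A ⊓ B): not entailed.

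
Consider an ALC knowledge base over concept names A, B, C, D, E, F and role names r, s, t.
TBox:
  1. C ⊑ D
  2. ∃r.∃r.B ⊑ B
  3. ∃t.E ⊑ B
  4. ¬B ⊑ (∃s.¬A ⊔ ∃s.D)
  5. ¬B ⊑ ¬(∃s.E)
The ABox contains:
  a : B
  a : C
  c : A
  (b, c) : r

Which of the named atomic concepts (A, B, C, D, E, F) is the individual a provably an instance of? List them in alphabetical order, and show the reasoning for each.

{B, C, D}

1. a : A?  L(a) = {B, C} ∪ {¬A}
   apply at a: C⊑D
   open: L(a) ⊇ {B, C, D, ¬A} — a ∉ A possible
2. a : B?  L(a) = {B, C} ∪ {¬B}
   clash {B, ¬B} at a — a ∈ B
3. a : C?  L(a) = {B, C} ∪ {¬C}
   clash {C, ¬C} at a — a ∈ C
4. a : D?  L(a) = {B, C} ∪ {¬D}
   clash {D, ¬D} at a — a ∈ D
5. a : E?  L(a) = {B, C} ∪ {¬E}
   apply at a: C⊑D
   open: L(a) ⊇ {B, C, D, ¬E} — a ∉ E possible
6. a : F?  L(a) = {B, C} ∪ {¬F}
   apply at a: C⊑D
   open: L(a) ⊇ {B, C, D, ¬F} — a ∉ F possible
7. Entailed for a: {B, C, D}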